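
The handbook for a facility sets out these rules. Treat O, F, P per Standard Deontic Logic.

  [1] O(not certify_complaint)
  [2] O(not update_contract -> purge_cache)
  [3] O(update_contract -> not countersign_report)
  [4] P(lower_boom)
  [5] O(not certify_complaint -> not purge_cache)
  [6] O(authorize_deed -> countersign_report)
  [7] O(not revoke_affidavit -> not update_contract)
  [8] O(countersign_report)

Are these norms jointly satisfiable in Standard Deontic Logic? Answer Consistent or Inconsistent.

Inconsistent

From premise 8 we have O(countersign_report).
Premise 3 is O(update_contract -> not countersign_report); contrapositively O(countersign_report -> not update_contract). Since O(countersign_report) holds, K gives O(not update_contract).
With premise 2, O(not update_contract -> purge_cache), the K-axiom yields O(purge_cache).
Premise 5 is O(not certify_complaint -> not purge_cache); contrapositively O(purge_cache -> certify_complaint). Since O(purge_cache) holds, K gives O(certify_complaint).
However, premise 1 gives O(not certify_complaint).
We now have both O(certify_complaint) and O(not certify_complaint) — certify_complaint is simultaneously obligatory and forbidden, violating the D-axiom.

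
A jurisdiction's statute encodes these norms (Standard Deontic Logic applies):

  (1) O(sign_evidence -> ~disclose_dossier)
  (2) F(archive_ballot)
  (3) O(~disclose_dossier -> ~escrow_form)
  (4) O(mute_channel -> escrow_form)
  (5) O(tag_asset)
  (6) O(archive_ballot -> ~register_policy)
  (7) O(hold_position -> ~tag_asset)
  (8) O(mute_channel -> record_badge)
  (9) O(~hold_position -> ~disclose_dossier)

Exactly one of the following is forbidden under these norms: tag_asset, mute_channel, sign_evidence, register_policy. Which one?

From premise 5 we have O(tag_asset).
Premise 7, O(hold_position -> ~tag_asset), contraposes to O(tag_asset -> ~hold_position); with O(tag_asset) we get O(~hold_position).
Applying K to premise 9 (O(~hold_position -> ~disclose_dossier)) and O(~hold_position) yields O(~disclose_dossier).
With premise 3, O(~disclose_dossier -> ~escrow_form), the K-axiom yields O(~escrow_form).
Premise 4 is O(mute_channel -> escrow_form); contrapositively O(~escrow_form -> ~mute_channel). Since O(~escrow_form) holds, K gives O(~mute_channel).
So O(~mute_channel) holds, i.e. mute_channel is forbidden. None of the other listed options is forbidden under the premises.

mute_channel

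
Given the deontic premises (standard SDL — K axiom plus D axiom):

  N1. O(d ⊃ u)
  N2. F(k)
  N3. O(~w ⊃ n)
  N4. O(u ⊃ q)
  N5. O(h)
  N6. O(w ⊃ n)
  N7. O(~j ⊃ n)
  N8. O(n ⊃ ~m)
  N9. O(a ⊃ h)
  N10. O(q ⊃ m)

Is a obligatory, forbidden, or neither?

Premise 9 is O(a ⊃ h); even if O(h) held, inferring O(a) would be affirming the consequent — invalid.
No premise or chain of K-axiom applications forces O(a), and none forces O(~a). So a is neither obligatory nor forbidden under these norms.

Neither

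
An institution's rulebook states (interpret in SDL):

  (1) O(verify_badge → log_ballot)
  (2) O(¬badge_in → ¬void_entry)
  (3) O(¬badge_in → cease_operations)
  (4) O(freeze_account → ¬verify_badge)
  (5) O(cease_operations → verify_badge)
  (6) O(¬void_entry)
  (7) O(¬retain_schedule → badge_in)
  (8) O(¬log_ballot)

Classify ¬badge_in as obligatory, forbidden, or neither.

Premise 8 states O(¬log_ballot) outright.
Premise 1, O(verify_badge → log_ballot), contraposes to O(¬log_ballot → ¬verify_badge); with O(¬log_ballot) we get O(¬verify_badge).
Premise 5, O(cease_operations → verify_badge), contraposes to O(¬verify_badge → ¬cease_operations); with O(¬verify_badge) we get O(¬cease_operations).
Premise 3 is O(¬badge_in → cease_operations); contrapositively O(¬cease_operations → badge_in). Since O(¬cease_operations) holds, K gives O(badge_in).
Premises 2, 4, 6, 7 do not contribute to this derivation.
Thus O(badge_in), which is F(¬badge_in): ¬badge_in is forbidden.

Forbidden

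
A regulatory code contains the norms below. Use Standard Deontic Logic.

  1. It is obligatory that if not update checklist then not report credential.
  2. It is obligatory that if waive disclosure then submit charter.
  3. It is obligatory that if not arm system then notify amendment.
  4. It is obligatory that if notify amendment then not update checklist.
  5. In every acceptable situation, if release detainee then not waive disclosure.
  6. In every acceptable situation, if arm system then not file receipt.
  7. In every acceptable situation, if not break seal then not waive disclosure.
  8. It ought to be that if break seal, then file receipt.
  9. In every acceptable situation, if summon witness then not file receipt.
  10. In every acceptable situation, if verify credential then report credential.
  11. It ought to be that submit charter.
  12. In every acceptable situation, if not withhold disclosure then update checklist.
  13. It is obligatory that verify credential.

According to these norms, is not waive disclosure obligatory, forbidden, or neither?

From premise 13 we have O(verify_credential).
Premise 10 is O(verify_credential → report_credential); since O(verify_credential), deontic closure gives O(report_credential).
Premise 1, O(¬update_checklist → ¬report_credential), contraposes to O(report_credential → update_checklist); with O(report_credential) we get O(update_checklist).
Premise 4 is O(notify_amendment → ¬update_checklist); contrapositively O(update_checklist → ¬notify_amendment). Since O(update_checklist) holds, K gives O(¬notify_amendment).
The contrapositive of premise 3 (O(¬arm_system → notify_amendment)) is O(¬notify_amendment → arm_system), and O(¬notify_amendment) is already established, so O(arm_system).
Applying K to premise 6 (O(arm_system → ¬file_receipt)) and O(arm_system) yields O(¬file_receipt).
Premise 8, O(break_seal → file_receipt), contraposes to O(¬file_receipt → ¬break_seal); with O(¬file_receipt) we get O(¬break_seal).
Premise 7 is O(¬break_seal → ¬waive_disclosure); since O(¬break_seal), deontic closure gives O(¬waive_disclosure).
Premises 2, 5, 9, 11, 12 do not contribute to this derivation.
Hence ¬waive_disclosure is obligatory.

Obligatory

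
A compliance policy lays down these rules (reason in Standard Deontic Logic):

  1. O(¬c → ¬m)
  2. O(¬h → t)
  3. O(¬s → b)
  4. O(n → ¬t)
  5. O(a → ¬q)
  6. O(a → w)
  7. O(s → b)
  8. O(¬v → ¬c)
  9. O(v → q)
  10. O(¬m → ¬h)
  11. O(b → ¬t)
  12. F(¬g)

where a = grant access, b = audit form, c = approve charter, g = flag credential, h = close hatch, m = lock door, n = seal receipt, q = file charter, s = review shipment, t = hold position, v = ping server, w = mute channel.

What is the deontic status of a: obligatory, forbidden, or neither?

Forbidden

Premises 7 and 3 are O(s → b) and O(¬s → b); every ideal world satisfies s or ¬s, so in either case b holds — hence O(b).
From O(b) and premise 11, O(b → ¬t), we obtain O(¬t).
The contrapositive of premise 2 (O(¬h → t)) is O(¬t → h), and O(¬t) is already established, so O(h).
The contrapositive of premise 10 (O(¬m → ¬h)) is O(h → m), and O(h) is already established, so O(m).
Premise 1, O(¬c → ¬m), contraposes to O(m → c); with O(m) we get O(c).
The contrapositive of premise 8 (O(¬v → ¬c)) is O(c → v), and O(c) is already established, so O(v).
Premise 9 is O(v → q); since O(v), deontic closure gives O(q).
Premise 5 is O(a → ¬q); contrapositively O(q → ¬a). Since O(q) holds, K gives O(¬a).
Premises 4, 6, 12 do not contribute to this derivation.
Thus O(¬a), which is F(a): a is forbidden.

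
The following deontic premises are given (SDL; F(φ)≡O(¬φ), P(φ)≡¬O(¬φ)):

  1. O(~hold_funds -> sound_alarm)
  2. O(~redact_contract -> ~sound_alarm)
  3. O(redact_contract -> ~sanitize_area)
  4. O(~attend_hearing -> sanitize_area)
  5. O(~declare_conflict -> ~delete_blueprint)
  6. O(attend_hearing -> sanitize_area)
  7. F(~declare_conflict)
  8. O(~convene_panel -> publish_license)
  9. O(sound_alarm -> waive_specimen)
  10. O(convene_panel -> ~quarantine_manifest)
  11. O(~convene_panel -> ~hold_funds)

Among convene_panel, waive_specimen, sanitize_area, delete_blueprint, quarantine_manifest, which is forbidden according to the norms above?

By case analysis on attend_hearing: premise 6 gives O(attend_hearing -> sanitize_area) and premise 4 gives O(~attend_hearing -> sanitize_area), so O(sanitize_area) either way.
Premise 3, O(redact_contract -> ~sanitize_area), contraposes to O(sanitize_area -> ~redact_contract); with O(sanitize_area) we get O(~redact_contract).
From O(~redact_contract) and premise 2, O(~redact_contract -> ~sound_alarm), we obtain O(~sound_alarm).
The contrapositive of premise 1 (O(~hold_funds -> sound_alarm)) is O(~sound_alarm -> hold_funds), and O(~sound_alarm) is already established, so O(hold_funds).
Premise 11, O(~convene_panel -> ~hold_funds), contraposes to O(hold_funds -> convene_panel); with O(hold_funds) we get O(convene_panel).
From O(convene_panel) and premise 10, O(convene_panel -> ~quarantine_manifest), we obtain O(~quarantine_manifest).
So O(~quarantine_manifest) holds, i.e. quarantine_manifest is forbidden. None of the other listed options is forbidden under the premises.

quarantine_manifest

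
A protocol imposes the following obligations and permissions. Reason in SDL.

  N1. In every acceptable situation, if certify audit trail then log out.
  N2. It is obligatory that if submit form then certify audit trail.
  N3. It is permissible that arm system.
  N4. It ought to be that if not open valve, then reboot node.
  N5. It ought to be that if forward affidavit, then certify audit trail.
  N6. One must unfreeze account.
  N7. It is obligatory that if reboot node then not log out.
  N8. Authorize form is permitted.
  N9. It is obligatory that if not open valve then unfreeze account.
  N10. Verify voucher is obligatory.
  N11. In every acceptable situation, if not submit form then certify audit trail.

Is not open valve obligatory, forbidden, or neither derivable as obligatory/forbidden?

By case analysis on submit_form: premise 2 gives O(submit_form → certify_audit_trail) and premise 11 gives O(¬submit_form → certify_audit_trail), so O(certify_audit_trail) either way.
Applying K to premise 1 (O(certify_audit_trail → log_out)) and O(certify_audit_trail) yields O(log_out).
The contrapositive of premise 7 (O(reboot_node → ¬log_out)) is O(log_out → ¬reboot_node), and O(log_out) is already established, so O(¬reboot_node).
The contrapositive of premise 4 (O(¬open_valve → reboot_node)) is O(¬reboot_node → open_valve), and O(¬reboot_node) is already established, so O(open_valve).
Premises 3, 5, 6, 8, 9, 10 do not contribute to this derivation.
Thus O(open_valve), which is F(¬open_valve): ¬open_valve is forbidden.

Forbidden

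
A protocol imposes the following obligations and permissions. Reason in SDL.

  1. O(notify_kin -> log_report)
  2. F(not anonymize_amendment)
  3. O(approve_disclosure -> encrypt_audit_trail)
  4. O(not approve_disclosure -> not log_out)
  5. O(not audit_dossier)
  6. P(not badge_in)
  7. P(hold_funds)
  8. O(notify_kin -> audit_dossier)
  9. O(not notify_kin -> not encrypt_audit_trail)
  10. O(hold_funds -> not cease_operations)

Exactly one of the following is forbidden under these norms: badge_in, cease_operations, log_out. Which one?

From premise 5 we have O(not audit_dossier).
Premise 8 is O(notify_kin -> audit_dossier); contrapositively O(not audit_dossier -> not notify_kin). Since O(not audit_dossier) holds, K gives O(not notify_kin).
Premise 9 is O(not notify_kin -> not encrypt_audit_trail); since O(not notify_kin), deontic closure gives O(not encrypt_audit_trail).
The contrapositive of premise 3 (O(approve_disclosure -> encrypt_audit_trail)) is O(not encrypt_audit_trail -> not approve_disclosure), and O(not encrypt_audit_trail) is already established, so O(not approve_disclosure).
Applying K to premise 4 (O(not approve_disclosure -> not log_out)) and O(not approve_disclosure) yields O(not log_out).
So O(not log_out) holds, i.e. log_out is forbidden. None of the other listed options is forbidden under the premises.

log_out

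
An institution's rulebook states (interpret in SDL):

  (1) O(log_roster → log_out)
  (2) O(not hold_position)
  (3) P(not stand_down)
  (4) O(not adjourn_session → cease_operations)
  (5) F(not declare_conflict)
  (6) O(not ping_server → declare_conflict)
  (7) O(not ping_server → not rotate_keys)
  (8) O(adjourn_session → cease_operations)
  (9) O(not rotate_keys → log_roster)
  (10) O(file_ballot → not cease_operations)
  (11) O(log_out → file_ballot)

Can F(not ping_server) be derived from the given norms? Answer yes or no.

By case analysis on not adjourn_session: premise 4 gives O(not adjourn_session → cease_operations) and premise 8 gives O(adjourn_session → cease_operations), so O(cease_operations) either way.
Premise 10 is O(file_ballot → not cease_operations); contrapositively O(cease_operations → not file_ballot). Since O(cease_operations) holds, K gives O(not file_ballot).
Premise 11 is O(log_out → file_ballot); contrapositively O(not file_ballot → not log_out). Since O(not file_ballot) holds, K gives O(not log_out).
Premise 1, O(log_roster → log_out), contraposes to O(not log_out → not log_roster); with O(not log_out) we get O(not log_roster).
The contrapositive of premise 9 (O(not rotate_keys → log_roster)) is O(not log_roster → rotate_keys), and O(not log_roster) is already established, so O(rotate_keys).
Premise 7, O(not ping_server → not rotate_keys), contraposes to O(rotate_keys → ping_server); with O(rotate_keys) we get O(ping_server).
Premises 2, 3, 5, 6 do not contribute to this derivation.
So O(ping_server) holds, i.e. F(not ping_server). The claim follows.

Yes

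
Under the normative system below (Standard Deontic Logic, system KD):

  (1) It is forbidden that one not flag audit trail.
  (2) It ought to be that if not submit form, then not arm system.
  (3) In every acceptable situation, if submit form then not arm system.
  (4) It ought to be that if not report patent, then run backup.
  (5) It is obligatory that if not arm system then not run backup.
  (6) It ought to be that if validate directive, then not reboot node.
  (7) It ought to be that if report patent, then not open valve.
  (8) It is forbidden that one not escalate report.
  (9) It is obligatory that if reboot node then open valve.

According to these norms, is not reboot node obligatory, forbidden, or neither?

Premises 3 and 2 are O(submit_form → ¬arm_system) and O(¬submit_form → ¬arm_system); every ideal world satisfies submit_form or ¬submit_form, so in either case ¬arm_system holds — hence O(¬arm_system).
With premise 5, O(¬arm_system → ¬run_backup), the K-axiom yields O(¬run_backup).
Premise 4 is O(¬report_patent → run_backup); contrapositively O(¬run_backup → report_patent). Since O(¬run_backup) holds, K gives O(report_patent).
With premise 7, O(report_patent → ¬open_valve), the K-axiom yields O(¬open_valve).
The contrapositive of premise 9 (O(reboot_node → open_valve)) is O(¬open_valve → ¬reboot_node), and O(¬open_valve) is already established, so O(¬reboot_node).
Premises 1, 6, 8 do not contribute to this derivation.
Hence ¬reboot_node is obligatory.

Obligatory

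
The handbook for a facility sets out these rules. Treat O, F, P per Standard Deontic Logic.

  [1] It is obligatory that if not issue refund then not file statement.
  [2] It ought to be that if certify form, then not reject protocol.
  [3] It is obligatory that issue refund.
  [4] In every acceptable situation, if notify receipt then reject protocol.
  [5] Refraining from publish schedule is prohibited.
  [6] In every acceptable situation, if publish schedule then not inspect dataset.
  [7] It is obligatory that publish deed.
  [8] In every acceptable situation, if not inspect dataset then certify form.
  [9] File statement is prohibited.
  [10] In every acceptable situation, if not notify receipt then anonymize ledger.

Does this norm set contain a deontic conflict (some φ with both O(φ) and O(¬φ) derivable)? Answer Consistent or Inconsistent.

Premise 1 is O(¬issue_refund → ¬file_statement); even if O(¬file_statement) held, inferring O(¬issue_refund) would be affirming the consequent — invalid.
So O(¬issue_refund) is not derivable, and the apparent clash with O(issue_refund) does not arise.
A world satisfying every obligation exists (e.g. anonymize_ledger=true, certify_form=true, file_statement=false, inspect_dataset=false, issue_refund=true, notify_receipt=false, publish_deed=true, publish_schedule=true, reject_protocol=false); no atom is both obligatory and forbidden, so the set is consistent.

Consistent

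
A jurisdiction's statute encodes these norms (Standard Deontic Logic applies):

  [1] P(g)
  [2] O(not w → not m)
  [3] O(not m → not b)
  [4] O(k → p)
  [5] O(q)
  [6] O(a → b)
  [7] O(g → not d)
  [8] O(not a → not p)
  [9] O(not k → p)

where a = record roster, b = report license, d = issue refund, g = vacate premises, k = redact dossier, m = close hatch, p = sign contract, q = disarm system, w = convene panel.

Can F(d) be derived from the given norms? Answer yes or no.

No

Premise 7 is O(g → not d), but O(g) is not derivable from the premises (the permission P(g) asserts only not O(not g), not O(g)), so it does not yield O(not d).
No other premise forces O(not d). An ideal world satisfying every premise can still have d true, so F(d) is not derivable.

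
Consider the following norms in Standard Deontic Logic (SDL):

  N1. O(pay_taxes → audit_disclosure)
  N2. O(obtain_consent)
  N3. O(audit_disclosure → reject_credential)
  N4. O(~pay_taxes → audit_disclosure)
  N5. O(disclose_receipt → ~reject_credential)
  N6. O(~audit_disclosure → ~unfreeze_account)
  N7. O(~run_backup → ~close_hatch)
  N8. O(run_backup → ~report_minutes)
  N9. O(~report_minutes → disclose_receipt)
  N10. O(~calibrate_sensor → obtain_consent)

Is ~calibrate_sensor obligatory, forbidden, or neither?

Premise 10 is O(~calibrate_sensor → obtain_consent); even if O(obtain_consent) held, inferring O(~calibrate_sensor) would be affirming the consequent — invalid.
No premise or chain of K-axiom applications forces O(~calibrate_sensor), and none forces O(calibrate_sensor). So ~calibrate_sensor is neither obligatory nor forbidden under these norms.

Neither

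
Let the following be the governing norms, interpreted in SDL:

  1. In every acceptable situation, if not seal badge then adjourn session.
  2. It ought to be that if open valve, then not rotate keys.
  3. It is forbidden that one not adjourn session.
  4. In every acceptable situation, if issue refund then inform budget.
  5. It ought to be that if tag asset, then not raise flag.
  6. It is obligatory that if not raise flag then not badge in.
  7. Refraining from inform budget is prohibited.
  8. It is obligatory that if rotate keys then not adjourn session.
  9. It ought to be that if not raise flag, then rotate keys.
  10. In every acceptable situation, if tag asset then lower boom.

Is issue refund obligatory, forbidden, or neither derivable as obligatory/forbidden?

Neither

Premise 4 is O(issue_refund → inform_budget); even if O(inform_budget) held, inferring O(issue_refund) would be affirming the consequent — invalid.
No premise or chain of K-axiom applications forces O(issue_refund), and none forces O(¬issue_refund). So issue_refund is neither obligatory nor forbidden under these norms.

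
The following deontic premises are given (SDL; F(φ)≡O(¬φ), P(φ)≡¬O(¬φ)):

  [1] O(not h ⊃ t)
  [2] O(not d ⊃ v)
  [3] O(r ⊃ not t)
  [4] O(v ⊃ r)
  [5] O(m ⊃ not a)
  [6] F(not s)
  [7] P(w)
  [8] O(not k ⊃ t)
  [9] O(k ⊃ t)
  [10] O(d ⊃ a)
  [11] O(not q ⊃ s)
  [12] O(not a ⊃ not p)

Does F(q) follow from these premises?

Premise 11 is O(not q ⊃ s); even if O(s) held, inferring O(not q) would be affirming the consequent — invalid.
No other premise forces O(not q). An ideal world satisfying every premise can still have q true, so F(q) is not derivable.

No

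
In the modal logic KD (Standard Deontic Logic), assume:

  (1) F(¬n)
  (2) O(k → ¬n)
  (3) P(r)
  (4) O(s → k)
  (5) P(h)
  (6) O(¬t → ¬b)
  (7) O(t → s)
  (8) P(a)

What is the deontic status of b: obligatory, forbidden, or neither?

Forbidden

F(¬n) at premise 1 means O(n).
The contrapositive of premise 2 (O(k → ¬n)) is O(n → ¬k), and O(n) is already established, so O(¬k).
Premise 4 is O(s → k); contrapositively O(¬k → ¬s). Since O(¬k) holds, K gives O(¬s).
Premise 7 is O(t → s); contrapositively O(¬s → ¬t). Since O(¬s) holds, K gives O(¬t).
Applying K to premise 6 (O(¬t → ¬b)) and O(¬t) yields O(¬b).
Premises 3, 5, 8 do not contribute to this derivation.
Thus O(¬b), which is F(b): b is forbidden.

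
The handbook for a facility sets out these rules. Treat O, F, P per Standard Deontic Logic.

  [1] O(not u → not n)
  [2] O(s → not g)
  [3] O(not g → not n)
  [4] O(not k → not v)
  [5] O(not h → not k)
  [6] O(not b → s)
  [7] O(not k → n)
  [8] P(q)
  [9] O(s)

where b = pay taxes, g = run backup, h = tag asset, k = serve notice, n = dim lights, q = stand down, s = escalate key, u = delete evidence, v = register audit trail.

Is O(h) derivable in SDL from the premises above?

Yes

From premise 9 we have O(s).
Applying K to premise 2 (O(s → not g)) and O(s) yields O(not g).
With premise 3, O(not g → not n), the K-axiom yields O(not n).
Premise 7 is O(not k → n); contrapositively O(not n → k). Since O(not n) holds, K gives O(k).
Premise 5, O(not h → not k), contraposes to O(k → h); with O(k) we get O(h).
Premises 1, 4, 6, 8 do not contribute to this derivation.
So O(h) follows.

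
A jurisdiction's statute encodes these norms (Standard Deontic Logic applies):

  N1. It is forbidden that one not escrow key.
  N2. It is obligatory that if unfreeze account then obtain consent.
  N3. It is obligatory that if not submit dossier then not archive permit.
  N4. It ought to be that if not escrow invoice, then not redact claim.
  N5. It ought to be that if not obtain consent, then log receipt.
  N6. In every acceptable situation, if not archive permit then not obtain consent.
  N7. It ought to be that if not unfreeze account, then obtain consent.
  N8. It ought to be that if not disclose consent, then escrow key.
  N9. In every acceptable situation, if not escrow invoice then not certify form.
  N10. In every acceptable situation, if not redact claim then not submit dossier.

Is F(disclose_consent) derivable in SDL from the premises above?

No

Premise 8 is O(¬disclose_consent → escrow_key); even if O(escrow_key) held, inferring O(¬disclose_consent) would be affirming the consequent — invalid.
No other premise forces O(¬disclose_consent). An ideal world satisfying every premise can still have disclose_consent true, so F(disclose_consent) is not derivable.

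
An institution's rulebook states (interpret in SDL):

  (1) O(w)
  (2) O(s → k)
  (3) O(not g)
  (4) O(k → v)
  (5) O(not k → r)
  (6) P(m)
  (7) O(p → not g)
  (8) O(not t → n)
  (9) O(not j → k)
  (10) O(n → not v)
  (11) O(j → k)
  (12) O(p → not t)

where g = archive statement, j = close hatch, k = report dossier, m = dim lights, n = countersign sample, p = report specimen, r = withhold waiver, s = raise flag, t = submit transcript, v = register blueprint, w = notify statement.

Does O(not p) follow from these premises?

Yes

By case analysis on j: premise 11 gives O(j → k) and premise 9 gives O(not j → k), so O(k) either way.
Premise 4 is O(k → v); since O(k), deontic closure gives O(v).
Premise 10, O(n → not v), contraposes to O(v → not n); with O(v) we get O(not n).
The contrapositive of premise 8 (O(not t → n)) is O(not n → t), and O(not n) is already established, so O(t).
The contrapositive of premise 12 (O(p → not t)) is O(t → not p), and O(t) is already established, so O(not p).
Premises 1, 2, 3, 5, 6, 7 do not contribute to this derivation.
So O(not p) follows.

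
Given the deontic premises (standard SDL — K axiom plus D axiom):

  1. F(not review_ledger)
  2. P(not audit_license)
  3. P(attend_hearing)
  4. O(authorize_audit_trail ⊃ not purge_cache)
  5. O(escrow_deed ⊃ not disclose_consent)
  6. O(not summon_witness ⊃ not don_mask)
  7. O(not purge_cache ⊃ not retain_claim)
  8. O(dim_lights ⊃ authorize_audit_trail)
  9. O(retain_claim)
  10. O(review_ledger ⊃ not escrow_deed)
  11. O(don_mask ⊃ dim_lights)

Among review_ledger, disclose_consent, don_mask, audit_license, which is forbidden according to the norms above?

From premise 9 we have O(retain_claim).
Premise 7 is O(not purge_cache ⊃ not retain_claim); contrapositively O(retain_claim ⊃ purge_cache). Since O(retain_claim) holds, K gives O(purge_cache).
Premise 4, O(authorize_audit_trail ⊃ not purge_cache), contraposes to O(purge_cache ⊃ not authorize_audit_trail); with O(purge_cache) we get O(not authorize_audit_trail).
Premise 8 is O(dim_lights ⊃ authorize_audit_trail); contrapositively O(not authorize_audit_trail ⊃ not dim_lights). Since O(not authorize_audit_trail) holds, K gives O(not dim_lights).
The contrapositive of premise 11 (O(don_mask ⊃ dim_lights)) is O(not dim_lights ⊃ not don_mask), and O(not dim_lights) is already established, so O(not don_mask).
So O(not don_mask) holds, i.e. don_mask is forbidden. None of the other listed options is forbidden under the premises.

don_mask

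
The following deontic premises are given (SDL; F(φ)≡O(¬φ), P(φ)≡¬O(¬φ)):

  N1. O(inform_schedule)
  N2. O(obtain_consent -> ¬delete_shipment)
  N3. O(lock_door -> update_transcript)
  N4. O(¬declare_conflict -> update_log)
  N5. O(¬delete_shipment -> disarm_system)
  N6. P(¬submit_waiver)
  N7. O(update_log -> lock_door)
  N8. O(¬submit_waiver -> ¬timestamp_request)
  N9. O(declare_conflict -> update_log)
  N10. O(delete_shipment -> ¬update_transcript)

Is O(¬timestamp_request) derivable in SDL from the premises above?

Premise 8 is O(¬submit_waiver -> ¬timestamp_request), but O(¬submit_waiver) is not derivable from the premises (the permission P(¬submit_waiver) asserts only ¬O(submit_waiver), not O(¬submit_waiver)), so it does not yield O(¬timestamp_request).
No other premise forces O(¬timestamp_request). An ideal world satisfying every premise can still have ¬timestamp_request false, so O(¬timestamp_request) is not derivable.

No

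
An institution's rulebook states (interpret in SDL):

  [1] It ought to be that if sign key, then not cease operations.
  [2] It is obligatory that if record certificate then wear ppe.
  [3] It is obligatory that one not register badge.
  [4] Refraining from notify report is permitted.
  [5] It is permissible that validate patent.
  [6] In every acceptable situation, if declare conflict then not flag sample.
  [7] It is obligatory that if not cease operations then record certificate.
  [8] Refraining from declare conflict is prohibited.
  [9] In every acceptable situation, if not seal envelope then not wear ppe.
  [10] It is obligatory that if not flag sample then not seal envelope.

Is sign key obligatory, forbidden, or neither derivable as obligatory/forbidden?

Forbidden

Premise 8 is F(¬declare_conflict), i.e. O(declare_conflict).
Applying K to premise 6 (O(declare_conflict → ¬flag_sample)) and O(declare_conflict) yields O(¬flag_sample).
With premise 10, O(¬flag_sample → ¬seal_envelope), the K-axiom yields O(¬seal_envelope).
Applying K to premise 9 (O(¬seal_envelope → ¬wear_ppe)) and O(¬seal_envelope) yields O(¬wear_ppe).
Premise 2 is O(record_certificate → wear_ppe); contrapositively O(¬wear_ppe → ¬record_certificate). Since O(¬wear_ppe) holds, K gives O(¬record_certificate).
Premise 7, O(¬cease_operations → record_certificate), contraposes to O(¬record_certificate → cease_operations); with O(¬record_certificate) we get O(cease_operations).
The contrapositive of premise 1 (O(sign_key → ¬cease_operations)) is O(cease_operations → ¬sign_key), and O(cease_operations) is already established, so O(¬sign_key).
Premises 3, 4, 5 do not contribute to this derivation.
Thus O(¬sign_key), which is F(sign_key): sign_key is forbidden.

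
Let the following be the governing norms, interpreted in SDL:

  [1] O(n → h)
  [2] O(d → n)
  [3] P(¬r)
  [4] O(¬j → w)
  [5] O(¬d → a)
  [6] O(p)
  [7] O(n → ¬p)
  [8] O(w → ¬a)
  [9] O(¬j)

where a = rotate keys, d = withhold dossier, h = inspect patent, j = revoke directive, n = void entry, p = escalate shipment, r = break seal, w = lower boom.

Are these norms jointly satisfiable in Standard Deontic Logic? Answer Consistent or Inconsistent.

Premise 6 states O(p) outright.
Premise 7 is O(n → ¬p); contrapositively O(p → ¬n). Since O(p) holds, K gives O(¬n).
The contrapositive of premise 2 (O(d → n)) is O(¬n → ¬d), and O(¬n) is already established, so O(¬d).
With premise 5, O(¬d → a), the K-axiom yields O(a).
Premise 8, O(w → ¬a), contraposes to O(a → ¬w); with O(a) we get O(¬w).
Premise 4, O(¬j → w), contraposes to O(¬w → j); with O(¬w) we get O(j).
However, premise 9 gives O(¬j).
We now have both O(j) and O(¬j) — j is simultaneously obligatory and forbidden, violating the D-axiom.

Inconsistent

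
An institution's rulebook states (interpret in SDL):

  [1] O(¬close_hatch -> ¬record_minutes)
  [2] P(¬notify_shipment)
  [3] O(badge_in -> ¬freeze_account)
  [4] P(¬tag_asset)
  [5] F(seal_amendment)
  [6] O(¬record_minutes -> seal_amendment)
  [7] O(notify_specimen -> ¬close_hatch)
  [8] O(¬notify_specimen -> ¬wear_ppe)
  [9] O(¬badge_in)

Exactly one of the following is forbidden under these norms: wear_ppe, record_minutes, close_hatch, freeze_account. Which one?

wear_ppe

F(seal_amendment) at premise 5 means O(¬seal_amendment).
The contrapositive of premise 6 (O(¬record_minutes -> seal_amendment)) is O(¬seal_amendment -> record_minutes), and O(¬seal_amendment) is already established, so O(record_minutes).
Premise 1 is O(¬close_hatch -> ¬record_minutes); contrapositively O(record_minutes -> close_hatch). Since O(record_minutes) holds, K gives O(close_hatch).
The contrapositive of premise 7 (O(notify_specimen -> ¬close_hatch)) is O(close_hatch -> ¬notify_specimen), and O(close_hatch) is already established, so O(¬notify_specimen).
Premise 8 is O(¬notify_specimen -> ¬wear_ppe); since O(¬notify_specimen), deontic closure gives O(¬wear_ppe).
So O(¬wear_ppe) holds, i.e. wear_ppe is forbidden. None of the other listed options is forbidden under the premises.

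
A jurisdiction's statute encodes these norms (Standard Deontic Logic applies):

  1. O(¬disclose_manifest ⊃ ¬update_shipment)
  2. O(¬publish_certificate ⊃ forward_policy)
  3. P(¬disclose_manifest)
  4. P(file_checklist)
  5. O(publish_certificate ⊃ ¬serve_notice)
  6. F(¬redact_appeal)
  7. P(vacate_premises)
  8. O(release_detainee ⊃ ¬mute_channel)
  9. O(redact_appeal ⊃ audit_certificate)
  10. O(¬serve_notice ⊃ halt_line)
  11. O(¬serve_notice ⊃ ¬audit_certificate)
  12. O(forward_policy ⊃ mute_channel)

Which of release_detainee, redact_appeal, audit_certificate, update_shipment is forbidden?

release_detainee

F(¬redact_appeal) at premise 6 means O(redact_appeal).
From O(redact_appeal) and premise 9, O(redact_appeal ⊃ audit_certificate), we obtain O(audit_certificate).
The contrapositive of premise 11 (O(¬serve_notice ⊃ ¬audit_certificate)) is O(audit_certificate ⊃ serve_notice), and O(audit_certificate) is already established, so O(serve_notice).
The contrapositive of premise 5 (O(publish_certificate ⊃ ¬serve_notice)) is O(serve_notice ⊃ ¬publish_certificate), and O(serve_notice) is already established, so O(¬publish_certificate).
From O(¬publish_certificate) and premise 2, O(¬publish_certificate ⊃ forward_policy), we obtain O(forward_policy).
Premise 12 is O(forward_policy ⊃ mute_channel); since O(forward_policy), deontic closure gives O(mute_channel).
The contrapositive of premise 8 (O(release_detainee ⊃ ¬mute_channel)) is O(mute_channel ⊃ ¬release_detainee), and O(mute_channel) is already established, so O(¬release_detainee).
So O(¬release_detainee) holds, i.e. release_detainee is forbidden. None of the other listed options is forbidden under the premises.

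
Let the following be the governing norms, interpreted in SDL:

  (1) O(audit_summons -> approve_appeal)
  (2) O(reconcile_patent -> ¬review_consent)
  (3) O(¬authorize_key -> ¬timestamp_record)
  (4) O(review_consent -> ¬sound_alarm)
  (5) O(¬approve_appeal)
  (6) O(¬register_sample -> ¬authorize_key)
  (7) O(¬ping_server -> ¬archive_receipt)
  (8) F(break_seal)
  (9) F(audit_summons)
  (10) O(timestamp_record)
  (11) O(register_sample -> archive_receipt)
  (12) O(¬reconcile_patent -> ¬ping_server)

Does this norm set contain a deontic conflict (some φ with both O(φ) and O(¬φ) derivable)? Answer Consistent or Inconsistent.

Consistent

Premise 1 is O(audit_summons -> approve_appeal), but O(audit_summons) is not derivable from the premises, so it does not yield O(approve_appeal).
So O(approve_appeal) is not derivable, and the apparent clash with O(¬approve_appeal) does not arise.
A world satisfying every obligation exists (e.g. approve_appeal=false, archive_receipt=true, audit_summons=false, authorize_key=true, break_seal=false, ping_server=true, reconcile_patent=true, register_sample=true, review_consent=false, sound_alarm=false, timestamp_record=true); no atom is both obligatory and forbidden, so the set is consistent.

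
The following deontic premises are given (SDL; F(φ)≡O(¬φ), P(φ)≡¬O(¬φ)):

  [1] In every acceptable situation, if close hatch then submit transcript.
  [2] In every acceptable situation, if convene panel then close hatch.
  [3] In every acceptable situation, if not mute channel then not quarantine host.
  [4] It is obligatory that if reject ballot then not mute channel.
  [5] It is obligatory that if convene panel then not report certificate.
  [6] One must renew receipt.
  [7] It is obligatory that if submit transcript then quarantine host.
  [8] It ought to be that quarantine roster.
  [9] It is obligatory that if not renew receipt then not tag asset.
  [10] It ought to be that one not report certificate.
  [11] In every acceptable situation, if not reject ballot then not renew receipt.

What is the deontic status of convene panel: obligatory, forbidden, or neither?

Forbidden

From premise 6 we have O(renew_receipt).
The contrapositive of premise 11 (O(¬reject_ballot → ¬renew_receipt)) is O(renew_receipt → reject_ballot), and O(renew_receipt) is already established, so O(reject_ballot).
Premise 4 is O(reject_ballot → ¬mute_channel); since O(reject_ballot), deontic closure gives O(¬mute_channel).
With premise 3, O(¬mute_channel → ¬quarantine_host), the K-axiom yields O(¬quarantine_host).
The contrapositive of premise 7 (O(submit_transcript → quarantine_host)) is O(¬quarantine_host → ¬submit_transcript), and O(¬quarantine_host) is already established, so O(¬submit_transcript).
Premise 1 is O(close_hatch → submit_transcript); contrapositively O(¬submit_transcript → ¬close_hatch). Since O(¬submit_transcript) holds, K gives O(¬close_hatch).
Premise 2 is O(convene_panel → close_hatch); contrapositively O(¬close_hatch → ¬convene_panel). Since O(¬close_hatch) holds, K gives O(¬convene_panel).
Premises 5, 8, 9, 10 do not contribute to this derivation.
Thus O(¬convene_panel), which is F(convene_panel): convene_panel is forbidden.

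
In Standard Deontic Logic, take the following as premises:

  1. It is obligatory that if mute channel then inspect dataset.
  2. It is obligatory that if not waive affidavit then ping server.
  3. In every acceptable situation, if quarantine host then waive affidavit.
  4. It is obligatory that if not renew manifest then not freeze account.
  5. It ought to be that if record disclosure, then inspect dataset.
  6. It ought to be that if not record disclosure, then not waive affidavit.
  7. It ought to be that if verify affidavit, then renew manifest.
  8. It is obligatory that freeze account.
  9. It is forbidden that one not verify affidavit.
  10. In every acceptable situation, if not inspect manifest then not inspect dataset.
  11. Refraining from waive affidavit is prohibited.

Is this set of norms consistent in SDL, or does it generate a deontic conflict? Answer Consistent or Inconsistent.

Consistent

Premise 4 is O(¬renew_manifest → ¬freeze_account), but O(¬renew_manifest) is not derivable from the premises, so it does not yield O(¬freeze_account).
So O(¬freeze_account) is not derivable, and the apparent clash with O(freeze_account) does not arise.
A world satisfying every obligation exists (e.g. freeze_account=true, inspect_dataset=true, inspect_manifest=true, mute_channel=false, ping_server=false, quarantine_host=false, record_disclosure=true, renew_manifest=true, verify_affidavit=true, waive_affidavit=true); no atom is both obligatory and forbidden, so the set is consistent.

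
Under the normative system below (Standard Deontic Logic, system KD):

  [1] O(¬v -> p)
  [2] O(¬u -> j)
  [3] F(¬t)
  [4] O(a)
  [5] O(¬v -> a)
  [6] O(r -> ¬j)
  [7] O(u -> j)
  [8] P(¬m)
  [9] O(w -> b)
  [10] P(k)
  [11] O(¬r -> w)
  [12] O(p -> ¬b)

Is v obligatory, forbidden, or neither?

Obligatory

Premises 2 and 7 cover both cases: O(¬u -> j) and O(u -> j). Since ¬u ∨ u is a tautology, O(j) follows.
The contrapositive of premise 6 (O(r -> ¬j)) is O(j -> ¬r), and O(j) is already established, so O(¬r).
From O(¬r) and premise 11, O(¬r -> w), we obtain O(w).
Premise 9 is O(w -> b); since O(w), deontic closure gives O(b).
The contrapositive of premise 12 (O(p -> ¬b)) is O(b -> ¬p), and O(b) is already established, so O(¬p).
Premise 1 is O(¬v -> p); contrapositively O(¬p -> v). Since O(¬p) holds, K gives O(v).
Premises 3, 4, 5, 8, 10 do not contribute to this derivation.
Hence v is obligatory.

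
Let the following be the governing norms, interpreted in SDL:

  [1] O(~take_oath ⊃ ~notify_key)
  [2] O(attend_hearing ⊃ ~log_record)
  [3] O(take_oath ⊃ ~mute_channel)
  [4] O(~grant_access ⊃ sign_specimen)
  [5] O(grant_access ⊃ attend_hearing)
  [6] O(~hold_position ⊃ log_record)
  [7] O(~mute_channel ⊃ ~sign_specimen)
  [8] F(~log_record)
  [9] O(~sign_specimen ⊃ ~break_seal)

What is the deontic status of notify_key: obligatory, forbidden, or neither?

Forbidden

Premise 8, F(~log_record), is equivalent to O(log_record).
Premise 2 is O(attend_hearing ⊃ ~log_record); contrapositively O(log_record ⊃ ~attend_hearing). Since O(log_record) holds, K gives O(~attend_hearing).
Premise 5 is O(grant_access ⊃ attend_hearing); contrapositively O(~attend_hearing ⊃ ~grant_access). Since O(~attend_hearing) holds, K gives O(~grant_access).
Applying K to premise 4 (O(~grant_access ⊃ sign_specimen)) and O(~grant_access) yields O(sign_specimen).
Premise 7, O(~mute_channel ⊃ ~sign_specimen), contraposes to O(sign_specimen ⊃ mute_channel); with O(sign_specimen) we get O(mute_channel).
Premise 3 is O(take_oath ⊃ ~mute_channel); contrapositively O(mute_channel ⊃ ~take_oath). Since O(mute_channel) holds, K gives O(~take_oath).
Premise 1 is O(~take_oath ⊃ ~notify_key); since O(~take_oath), deontic closure gives O(~notify_key).
Premises 6, 9 do not contribute to this derivation.
Thus O(~notify_key), which is F(notify_key): notify_key is forbidden.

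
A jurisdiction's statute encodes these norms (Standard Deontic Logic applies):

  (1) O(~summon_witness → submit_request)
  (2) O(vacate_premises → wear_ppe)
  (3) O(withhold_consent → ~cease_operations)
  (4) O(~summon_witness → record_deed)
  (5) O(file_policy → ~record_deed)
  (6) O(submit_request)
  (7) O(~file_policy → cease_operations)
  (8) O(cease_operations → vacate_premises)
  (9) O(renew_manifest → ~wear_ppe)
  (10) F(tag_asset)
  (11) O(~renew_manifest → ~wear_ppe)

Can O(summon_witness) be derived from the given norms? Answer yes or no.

Yes

Premises 9 and 11 cover both cases: O(renew_manifest → ~wear_ppe) and O(~renew_manifest → ~wear_ppe). Since renew_manifest ∨ ~renew_manifest is a tautology, O(~wear_ppe) follows.
The contrapositive of premise 2 (O(vacate_premises → wear_ppe)) is O(~wear_ppe → ~vacate_premises), and O(~wear_ppe) is already established, so O(~vacate_premises).
Premise 8 is O(cease_operations → vacate_premises); contrapositively O(~vacate_premises → ~cease_operations). Since O(~vacate_premises) holds, K gives O(~cease_operations).
Premise 7 is O(~file_policy → cease_operations); contrapositively O(~cease_operations → file_policy). Since O(~cease_operations) holds, K gives O(file_policy).
Applying K to premise 5 (O(file_policy → ~record_deed)) and O(file_policy) yields O(~record_deed).
Premise 4 is O(~summon_witness → record_deed); contrapositively O(~record_deed → summon_witness). Since O(~record_deed) holds, K gives O(summon_witness).
Premises 1, 3, 6, 10 do not contribute to this derivation.
So O(summon_witness) follows.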